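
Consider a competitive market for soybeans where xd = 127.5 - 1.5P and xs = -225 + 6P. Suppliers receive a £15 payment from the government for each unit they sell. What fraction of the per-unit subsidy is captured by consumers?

Pre-subsidy: 127.5 - 1.5P = -225 + 6P gives P* = 47, x* = 57.
With the subsidy, sellers receive Ps = Pb + 15 for each unit, where Pb is the price buyers pay.
Supply in terms of Pb becomes xs = -225 + 6(Pb + 15) = -135 + 6Pb. Setting this equal to demand: 127.5 - 1.5Pb = -135 + 6Pb, so Pb = 35.
Sellers receive Ps = 35 + 15 = 50; x' = 127.5 − 1.5·35 = 75.
Buyers' price falls by P* − Pb = 47 − 35 = 12; sellers' price rises by Ps − P* = 50 − 47 = 3.
So consumers capture 12/15 = 0.8 of each unit of subsidy.

Consumer share = 0.8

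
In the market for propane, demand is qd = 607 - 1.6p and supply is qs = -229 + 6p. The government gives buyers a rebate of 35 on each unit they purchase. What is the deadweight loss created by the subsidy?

Pre-subsidy: 607 - 1.6p = -229 + 6p gives p* = 110, q* = 431.
With the rebate, buyers effectively pay pb = ps − 35, where ps is the price sellers receive.
Demand in terms of ps becomes qd = 607 − 1.6(ps − 35) = 663 - 1.6ps. Setting this equal to supply: 663 - 1.6ps = -229 + 6ps, so ps = 2230/19.
Buyers pay pb = 2230/19 − 35 = 1565/19; q' = -229 + 6·(2230/19) = 9029/19.
The subsidy expands output by 9029/19 − 431 = 840/19 past the efficient level; on those units the gap between marginal cost and willingness to pay runs from 0 up to 35.
DWL = ½ × 35 × 840/19 = 14700/19.

Deadweight loss = 14700/19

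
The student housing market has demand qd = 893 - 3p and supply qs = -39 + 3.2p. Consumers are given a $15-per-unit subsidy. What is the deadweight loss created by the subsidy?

Pre-subsidy: 893 - 3p = -39 + 3.2p gives p* = 4660/31, q* = 13703/31.
With the rebate, buyers effectively pay pb = ps − 15, where ps is the price sellers receive.
Demand in terms of ps becomes qd = 893 − 3(ps − 15) = 938 - 3ps. Setting this equal to supply: 938 - 3ps = -39 + 3.2ps, so ps = 4885/31.
Buyers pay pb = 4885/31 − 15 = 4420/31; q' = -39 + 3.2·(4885/31) = 14423/31.
The subsidy expands output by 14423/31 − 13703/31 = 720/31 past the efficient level; on those units the gap between marginal cost and willingness to pay runs from 0 up to 15.
DWL = ½ × 15 × 720/31 = 5400/31.

Deadweight loss = 5400/31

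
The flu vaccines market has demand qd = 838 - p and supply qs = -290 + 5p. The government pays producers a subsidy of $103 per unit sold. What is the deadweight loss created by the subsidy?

Pre-subsidy: 838 - p = -290 + 5p gives p* = 188, q* = 650.
With the subsidy, sellers receive ps = pb + 103 for each unit, where pb is the price buyers pay.
Supply in terms of pb becomes qs = -290 + 5(pb + 103) = 225 + 5pb. Setting this equal to demand: 838 - pb = 225 + 5pb, so pb = 613/6.
Sellers receive ps = 613/6 + 103 = 1231/6; q' = 838 − 1·(613/6) = 4415/6.
The subsidy expands output by 4415/6 − 650 = 515/6 past the efficient level; on those units the gap between marginal cost and willingness to pay runs from 0 up to 103.
DWL = ½ × 103 × 515/6 = 53045/12.

Deadweight loss = 53045/12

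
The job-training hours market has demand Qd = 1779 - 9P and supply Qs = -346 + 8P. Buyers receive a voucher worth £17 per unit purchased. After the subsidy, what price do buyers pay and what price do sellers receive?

Pre-subsidy: 1779 - 9P = -346 + 8P gives P* = 125, Q* = 654.
With the rebate, buyers effectively pay Pb = Ps − 17, where Ps is the price sellers receive.
Demand in terms of Ps becomes Qd = 1779 − 9(Ps − 17) = 1932 - 9Ps. Setting this equal to supply: 1932 - 9Ps = -346 + 8Ps, so Ps = 134.
Buyers pay Pb = 134 − 17 = 117; Q' = -346 + 8·134 = 726.

Buyers pay £117; sellers receive £134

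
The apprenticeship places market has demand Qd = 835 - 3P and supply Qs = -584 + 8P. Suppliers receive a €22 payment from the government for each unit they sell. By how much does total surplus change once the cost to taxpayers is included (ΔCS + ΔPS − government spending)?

Pre-subsidy: 835 - 3P = -584 + 8P gives P* = 129, Q* = 448.
With the subsidy, sellers receive Ps = Pb + 22 for each unit, where Pb is the price buyers pay.
Supply in terms of Pb becomes Qs = -584 + 8(Pb + 22) = -408 + 8Pb. Setting this equal to demand: 835 - 3Pb = -408 + 8Pb, so Pb = 113.
Sellers receive Ps = 113 + 22 = 135; Q' = 835 − 3·113 = 496.
ΔCS = ½(448 + 496)(129 − 113) = 7552; ΔPS = ½(448 + 496)(135 − 129) = 2832.
Government spending = 22 × 496 = 10912.
Net change = 7552 + 2832 − 10912 = -528. The loss equals the DWL triangle ½·22·48.

Net change in total surplus = -€528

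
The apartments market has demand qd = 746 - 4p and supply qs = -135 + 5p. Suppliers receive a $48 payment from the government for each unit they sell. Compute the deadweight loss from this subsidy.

Deadweight loss = $2560

Pre-subsidy: 746 - 4p = -135 + 5p gives p* = 881/9, q* = 3190/9.
With the subsidy, sellers receive ps = pb + 48 for each unit, where pb is the price buyers pay.
Supply in terms of pb becomes qs = -135 + 5(pb + 48) = 105 + 5pb. Setting this equal to demand: 746 - 4pb = 105 + 5pb, so pb = 641/9.
Sellers receive ps = 641/9 + 48 = 1073/9; q' = 746 − 4·(641/9) = 4150/9.
The subsidy expands output by 4150/9 − 3190/9 = 320/3 past the efficient level; on those units the gap between marginal cost and willingness to pay runs from 0 up to 48.
DWL = ½ × 48 × 320/3 = 2560.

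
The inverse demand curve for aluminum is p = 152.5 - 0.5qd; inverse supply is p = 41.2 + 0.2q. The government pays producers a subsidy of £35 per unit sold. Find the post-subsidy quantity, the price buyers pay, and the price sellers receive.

q' = 209; buyers pay £48; sellers receive £83

Pre-subsidy: 152.5 - 0.5q = 41.2 + 0.2q gives q* = 159 and p* = 73.
With the subsidy, sellers receive ps = pb + 35 for each unit, where pb is the price buyers pay.
On the curves, pb = 152.5 - 0.5q and ps = 41.2 + 0.2q; the wedge ps − pb = 35 gives 41.2 + 0.2q − (152.5 - 0.5q) = 35, so q' = 209.
Then pb = 152.5 − 0.5·209 = 48 and ps = 41.2 + 0.2·209 = 83.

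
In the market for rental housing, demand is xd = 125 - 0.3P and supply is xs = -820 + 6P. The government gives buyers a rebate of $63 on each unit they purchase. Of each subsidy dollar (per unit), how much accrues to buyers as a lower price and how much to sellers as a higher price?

Pre-subsidy: 125 - 0.3P = -820 + 6P gives P* = 150, x* = 80.
With the rebate, buyers effectively pay Pb = Ps − 63, where Ps is the price sellers receive.
Demand in terms of Ps becomes xd = 125 − 0.3(Ps − 63) = 143.9 - 0.3Ps. Setting this equal to supply: 143.9 - 0.3Ps = -820 + 6Ps, so Ps = 153.
Buyers pay Pb = 153 − 63 = 90; x' = -820 + 6·153 = 98.
Buyers' price falls by P* − Pb = 150 − 90 = 60; sellers' price rises by Ps − P* = 153 − 150 = 3.

Buyers gain $60 per unit; sellers gain $3 per unit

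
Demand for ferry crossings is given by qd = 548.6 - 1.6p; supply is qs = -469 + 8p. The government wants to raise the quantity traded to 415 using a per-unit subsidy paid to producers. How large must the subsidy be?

Required subsidy s = 27 per unit

At q = 415, invert demand for the buyer price: pb = (548.6 − 415)/1.6 = 83.5; invert supply for the seller price: ps = (415 − (-469))/8 = 110.5.
The subsidy must fill the gap: s = ps − pb = 110.5 − 83.5 = 27.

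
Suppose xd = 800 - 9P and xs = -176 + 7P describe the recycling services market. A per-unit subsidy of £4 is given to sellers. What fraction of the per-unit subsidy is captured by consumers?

Consumer share = 0.4375

Pre-subsidy: 800 - 9P = -176 + 7P gives P* = 61, x* = 251.
With the subsidy, sellers receive Ps = Pb + 4 for each unit, where Pb is the price buyers pay.
Supply in terms of Pb becomes xs = -176 + 7(Pb + 4) = -148 + 7Pb. Setting this equal to demand: 800 - 9Pb = -148 + 7Pb, so Pb = 59.25.
Sellers receive Ps = 59.25 + 4 = 63.25; x' = 800 − 9·59.25 = 266.75.
Buyers' price falls by P* − Pb = 61 − 59.25 = 1.75; sellers' price rises by Ps − P* = 63.25 − 61 = 2.25.
So consumers capture 1.75/4 = 0.4375 of each unit of subsidy.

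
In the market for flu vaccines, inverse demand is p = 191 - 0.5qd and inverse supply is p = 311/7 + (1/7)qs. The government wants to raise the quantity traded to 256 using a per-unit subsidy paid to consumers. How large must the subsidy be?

Required subsidy s = 18 per unit

At q = 256, from the demand curve buyers pay pb = 191 − 0.5·256 = 63; from the supply curve sellers need ps = 311/7 + (1/7)·256 = 81.
The subsidy must fill the gap: s = ps − pb = 81 − 63 = 18.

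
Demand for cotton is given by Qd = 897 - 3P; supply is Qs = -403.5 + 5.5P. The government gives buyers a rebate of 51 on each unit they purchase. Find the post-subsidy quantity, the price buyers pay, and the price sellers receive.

Q' = 537; buyers pay 120; sellers receive 171

Pre-subsidy: 897 - 3P = -403.5 + 5.5P gives P* = 153, Q* = 438.
With the rebate, buyers effectively pay Pb = Ps − 51, where Ps is the price sellers receive.
Demand in terms of Ps becomes Qd = 897 − 3(Ps − 51) = 1050 - 3Ps. Setting this equal to supply: 1050 - 3Ps = -403.5 + 5.5Ps, so Ps = 171.
Buyers pay Pb = 171 − 51 = 120; Q' = -403.5 + 5.5·171 = 537.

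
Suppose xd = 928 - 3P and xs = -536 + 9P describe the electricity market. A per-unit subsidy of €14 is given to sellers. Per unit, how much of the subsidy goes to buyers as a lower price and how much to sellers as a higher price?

Pre-subsidy: 928 - 3P = -536 + 9P gives P* = 122, x* = 562.
With the subsidy, sellers receive Ps = Pb + 14 for each unit, where Pb is the price buyers pay.
Supply in terms of Pb becomes xs = -536 + 9(Pb + 14) = -410 + 9Pb. Setting this equal to demand: 928 - 3Pb = -410 + 9Pb, so Pb = 111.5.
Sellers receive Ps = 111.5 + 14 = 125.5; x' = 928 − 3·111.5 = 593.5.
Buyers' price falls by P* − Pb = 122 − 111.5 = 10.5; sellers' price rises by Ps − P* = 125.5 − 122 = 3.5.

Buyers gain €10.5 per unit; sellers gain €3.5 per unit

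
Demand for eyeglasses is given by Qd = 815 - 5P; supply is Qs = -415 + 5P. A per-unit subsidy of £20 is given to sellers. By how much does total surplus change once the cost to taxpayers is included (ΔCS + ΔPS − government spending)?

Net change in total surplus = -£500

Pre-subsidy: 815 - 5P = -415 + 5P gives P* = 123, Q* = 200.
With the subsidy, sellers receive Ps = Pb + 20 for each unit, where Pb is the price buyers pay.
Supply in terms of Pb becomes Qs = -415 + 5(Pb + 20) = -315 + 5Pb. Setting this equal to demand: 815 - 5Pb = -315 + 5Pb, so Pb = 113.
Sellers receive Ps = 113 + 20 = 133; Q' = 815 − 5·113 = 250.
ΔCS = ½(200 + 250)(123 − 113) = 2250; ΔPS = ½(200 + 250)(133 − 123) = 2250.
Government spending = 20 × 250 = 5000.
Net change = 2250 + 2250 − 5000 = -500. The loss equals the DWL triangle ½·20·50.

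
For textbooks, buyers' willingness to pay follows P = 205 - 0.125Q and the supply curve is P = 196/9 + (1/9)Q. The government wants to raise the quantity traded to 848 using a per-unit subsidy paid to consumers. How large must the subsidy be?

Required subsidy s = 17 per unit

At Q = 848, from the demand curve buyers pay Pb = 205 − 0.125·848 = 99; from the supply curve sellers need Ps = 196/9 + (1/9)·848 = 116.
The subsidy must fill the gap: s = Ps − Pb = 116 − 99 = 17.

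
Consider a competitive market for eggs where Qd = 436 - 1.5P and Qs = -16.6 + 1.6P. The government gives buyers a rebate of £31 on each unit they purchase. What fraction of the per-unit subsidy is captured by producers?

Producer share = 15/31

Pre-subsidy: 436 - 1.5P = -16.6 + 1.6P gives P* = 146, Q* = 217.
With the rebate, buyers effectively pay Pb = Ps − 31, where Ps is the price sellers receive.
Demand in terms of Ps becomes Qd = 436 − 1.5(Ps − 31) = 482.5 - 1.5Ps. Setting this equal to supply: 482.5 - 1.5Ps = -16.6 + 1.6Ps, so Ps = 161.
Buyers pay Pb = 161 − 31 = 130; Q' = -16.6 + 1.6·161 = 241.
Buyers' price falls by P* − Pb = 146 − 130 = 16; sellers' price rises by Ps − P* = 161 − 146 = 15.
So producers capture 15/31 = 15/31 of each unit of subsidy.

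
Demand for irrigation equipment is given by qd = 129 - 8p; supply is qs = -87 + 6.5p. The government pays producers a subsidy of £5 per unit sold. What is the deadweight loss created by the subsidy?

Pre-subsidy: 129 - 8p = -87 + 6.5p gives p* = 432/29, q* = 285/29.
With the subsidy, sellers receive ps = pb + 5 for each unit, where pb is the price buyers pay.
Supply in terms of pb becomes qs = -87 + 6.5(pb + 5) = -54.5 + 6.5pb. Setting this equal to demand: 129 - 8pb = -54.5 + 6.5pb, so pb = 367/29.
Sellers receive ps = 367/29 + 5 = 512/29; q' = 129 − 8·(367/29) = 805/29.
The subsidy expands output by 805/29 − 285/29 = 520/29 past the efficient level; on those units the gap between marginal cost and willingness to pay runs from 0 up to 5.
DWL = ½ × 5 × 520/29 = 1300/29.

Deadweight loss = 1300/29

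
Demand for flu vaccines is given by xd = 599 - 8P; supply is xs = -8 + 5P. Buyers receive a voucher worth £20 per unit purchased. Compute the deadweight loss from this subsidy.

Pre-subsidy: 599 - 8P = -8 + 5P gives P* = 607/13, x* = 2931/13.
With the rebate, buyers effectively pay Pb = Ps − 20, where Ps is the price sellers receive.
Demand in terms of Ps becomes xd = 599 − 8(Ps − 20) = 759 - 8Ps. Setting this equal to supply: 759 - 8Ps = -8 + 5Ps, so Ps = 59.
Buyers pay Pb = 59 − 20 = 39; x' = -8 + 5·59 = 287.
The subsidy expands output by 287 − 2931/13 = 800/13 past the efficient level; on those units the gap between marginal cost and willingness to pay runs from 0 up to 20.
DWL = ½ × 20 × 800/13 = 8000/13.

Deadweight loss = 8000/13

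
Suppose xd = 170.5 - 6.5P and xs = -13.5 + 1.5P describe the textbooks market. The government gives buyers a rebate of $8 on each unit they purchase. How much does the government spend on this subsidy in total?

Government cost = $246

Pre-subsidy: 170.5 - 6.5P = -13.5 + 1.5P gives P* = 23, x* = 21.
With the rebate, buyers effectively pay Pb = Ps − 8, where Ps is the price sellers receive.
Demand in terms of Ps becomes xd = 170.5 − 6.5(Ps − 8) = 222.5 - 6.5Ps. Setting this equal to supply: 222.5 - 6.5Ps = -13.5 + 1.5Ps, so Ps = 29.5.
Buyers pay Pb = 29.5 − 8 = 21.5; x' = -13.5 + 1.5·29.5 = 30.75.
Government outlay = subsidy × quantity = 8 × 30.75 = 246.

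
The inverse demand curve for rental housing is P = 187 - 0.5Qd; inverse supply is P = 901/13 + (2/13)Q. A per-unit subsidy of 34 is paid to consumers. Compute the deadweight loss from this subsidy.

Deadweight loss = 884

Pre-subsidy: 187 - 0.5Q = 901/13 + (2/13)Q gives Q* = 180 and P* = 97.
With the rebate, buyers effectively pay Pb = Ps − 34, where Ps is the price sellers receive.
On the curves, Pb = 187 - 0.5Q and Ps = 901/13 + (2/13)Q; the wedge Ps − Pb = 34 gives 901/13 + (2/13)Q − (187 - 0.5Q) = 34, so Q' = 232.
Then Pb = 187 − 0.5·232 = 71 and Ps = 901/13 + (2/13)·232 = 105.
The subsidy expands output by 232 − 180 = 52 past the efficient level; on those units the gap between marginal cost and willingness to pay runs from 0 up to 34.
DWL = ½ × 34 × 52 = 884.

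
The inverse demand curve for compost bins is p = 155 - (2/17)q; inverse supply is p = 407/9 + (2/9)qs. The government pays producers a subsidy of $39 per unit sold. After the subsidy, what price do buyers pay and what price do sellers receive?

Buyers pay $103.5; sellers receive $142.5

Pre-subsidy: 155 - (2/17)q = 407/9 + (2/9)q gives q* = 323 and p* = 117.
With the subsidy, sellers receive ps = pb + 39 for each unit, where pb is the price buyers pay.
On the curves, pb = 155 - (2/17)q and ps = 407/9 + (2/9)q; the wedge ps − pb = 39 gives 407/9 + (2/9)q − (155 - (2/17)q) = 39, so q' = 437.75.
Then pb = 155 − (2/17)·437.75 = 103.5 and ps = 407/9 + (2/9)·437.75 = 142.5.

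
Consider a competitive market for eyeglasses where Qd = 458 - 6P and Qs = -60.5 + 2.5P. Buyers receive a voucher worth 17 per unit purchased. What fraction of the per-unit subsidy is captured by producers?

Pre-subsidy: 458 - 6P = -60.5 + 2.5P gives P* = 61, Q* = 92.
With the rebate, buyers effectively pay Pb = Ps − 17, where Ps is the price sellers receive.
Demand in terms of Ps becomes Qd = 458 − 6(Ps − 17) = 560 - 6Ps. Setting this equal to supply: 560 - 6Ps = -60.5 + 2.5Ps, so Ps = 73.
Buyers pay Pb = 73 − 17 = 56; Q' = -60.5 + 2.5·73 = 122.
Buyers' price falls by P* − Pb = 61 − 56 = 5; sellers' price rises by Ps − P* = 73 − 61 = 12.
So producers capture 12/17 = 12/17 of each unit of subsidy.

Producer share = 12/17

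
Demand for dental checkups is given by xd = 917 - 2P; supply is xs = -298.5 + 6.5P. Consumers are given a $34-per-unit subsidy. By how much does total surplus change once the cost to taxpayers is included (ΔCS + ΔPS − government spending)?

Pre-subsidy: 917 - 2P = -298.5 + 6.5P gives P* = 143, x* = 631.
With the rebate, buyers effectively pay Pb = Ps − 34, where Ps is the price sellers receive.
Demand in terms of Ps becomes xd = 917 − 2(Ps − 34) = 985 - 2Ps. Setting this equal to supply: 985 - 2Ps = -298.5 + 6.5Ps, so Ps = 151.
Buyers pay Pb = 151 − 34 = 117; x' = -298.5 + 6.5·151 = 683.
ΔCS = ½(631 + 683)(143 − 117) = 17082; ΔPS = ½(631 + 683)(151 − 143) = 5256.
Government spending = 34 × 683 = 23222.
Net change = 17082 + 5256 − 23222 = -884. The loss equals the DWL triangle ½·34·52.

Net change in total surplus = -$884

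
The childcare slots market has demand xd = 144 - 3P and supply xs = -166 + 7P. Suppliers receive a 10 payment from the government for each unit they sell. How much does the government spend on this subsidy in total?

Pre-subsidy: 144 - 3P = -166 + 7P gives P* = 31, x* = 51.
With the subsidy, sellers receive Ps = Pb + 10 for each unit, where Pb is the price buyers pay.
Supply in terms of Pb becomes xs = -166 + 7(Pb + 10) = -96 + 7Pb. Setting this equal to demand: 144 - 3Pb = -96 + 7Pb, so Pb = 24.
Sellers receive Ps = 24 + 10 = 34; x' = 144 − 3·24 = 72.
Government outlay = subsidy × quantity = 10 × 72 = 720.

Government cost = 720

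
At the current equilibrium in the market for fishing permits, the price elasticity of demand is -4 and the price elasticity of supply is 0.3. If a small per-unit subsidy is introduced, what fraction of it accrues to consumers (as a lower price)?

For a small subsidy around the equilibrium, the benefit split depends on the relative slopes, which at a point are proportional to the elasticities.
Buyer share = εs/(εs + |εd|) = 0.3/(0.3 + 4) = 3/43; seller share = |εd|/(εs + |εd|) = 40/43.

Consumer share = 3/43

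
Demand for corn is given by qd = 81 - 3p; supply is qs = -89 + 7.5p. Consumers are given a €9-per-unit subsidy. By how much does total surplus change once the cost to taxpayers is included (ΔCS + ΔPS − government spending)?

Net change in total surplus = -1215/14

Pre-subsidy: 81 - 3p = -89 + 7.5p gives p* = 340/21, q* = 227/7.
With the rebate, buyers effectively pay pb = ps − 9, where ps is the price sellers receive.
Demand in terms of ps becomes qd = 81 − 3(ps − 9) = 108 - 3ps. Setting this equal to supply: 108 - 3ps = -89 + 7.5ps, so ps = 394/21.
Buyers pay pb = 394/21 − 9 = 205/21; q' = -89 + 7.5·(394/21) = 362/7.
ΔCS = ½(227/7 + 362/7)(340/21 − 205/21) = 26505/98; ΔPS = ½(227/7 + 362/7)(394/21 − 340/21) = 5301/49.
Government spending = 9 × 362/7 = 3258/7.
Net change = 26505/98 + 5301/49 − 3258/7 = -1215/14. The loss equals the DWL triangle ½·9·135/7.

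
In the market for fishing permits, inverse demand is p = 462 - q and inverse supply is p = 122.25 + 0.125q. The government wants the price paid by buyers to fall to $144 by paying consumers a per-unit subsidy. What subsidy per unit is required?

Required subsidy s = $18 per unit

At a buyer price of 144, quantity demanded is 462 − 1·144 = 318.
Sellers supply 318 only when they receive ps = 122.25 + 0.125·318 = 162.
s = ps − pb = 162 − 144 = 18.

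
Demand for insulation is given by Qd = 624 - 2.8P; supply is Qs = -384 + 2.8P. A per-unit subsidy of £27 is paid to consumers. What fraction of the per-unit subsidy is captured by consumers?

Consumer share = 0.5

Pre-subsidy: 624 - 2.8P = -384 + 2.8P gives P* = 180, Q* = 120.
With the rebate, buyers effectively pay Pb = Ps − 27, where Ps is the price sellers receive.
Demand in terms of Ps becomes Qd = 624 − 2.8(Ps − 27) = 699.6 - 2.8Ps. Setting this equal to supply: 699.6 - 2.8Ps = -384 + 2.8Ps, so Ps = 193.5.
Buyers pay Pb = 193.5 − 27 = 166.5; Q' = -384 + 2.8·193.5 = 157.8.
Buyers' price falls by P* − Pb = 180 − 166.5 = 13.5; sellers' price rises by Ps − P* = 193.5 − 180 = 13.5.
So consumers capture 13.5/27 = 0.5 of each unit of subsidy.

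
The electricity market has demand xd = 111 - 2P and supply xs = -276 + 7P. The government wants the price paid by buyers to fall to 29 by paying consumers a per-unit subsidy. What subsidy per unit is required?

Required subsidy s = 18 per unit

At a buyer price of 29, quantity demanded is 111 − 2·29 = 53.
Sellers supply 53 only when they receive Ps with -276 + 7·Ps = 53, i.e. Ps = 47.
s = Ps − Pb = 47 − 29 = 18.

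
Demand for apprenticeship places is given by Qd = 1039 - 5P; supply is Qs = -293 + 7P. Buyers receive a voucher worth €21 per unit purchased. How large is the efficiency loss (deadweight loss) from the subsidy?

Deadweight loss = €643.125

Pre-subsidy: 1039 - 5P = -293 + 7P gives P* = 111, Q* = 484.
With the rebate, buyers effectively pay Pb = Ps − 21, where Ps is the price sellers receive.
Demand in terms of Ps becomes Qd = 1039 − 5(Ps − 21) = 1144 - 5Ps. Setting this equal to supply: 1144 - 5Ps = -293 + 7Ps, so Ps = 119.75.
Buyers pay Pb = 119.75 − 21 = 98.75; Q' = -293 + 7·119.75 = 545.25.
The subsidy expands output by 545.25 − 484 = 61.25 past the efficient level; on those units the gap between marginal cost and willingness to pay runs from 0 up to 21.
DWL = ½ × 21 × 61.25 = 643.125.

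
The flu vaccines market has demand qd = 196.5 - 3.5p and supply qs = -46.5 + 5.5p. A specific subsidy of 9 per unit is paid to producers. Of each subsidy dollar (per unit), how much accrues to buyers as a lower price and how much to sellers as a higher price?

Buyers gain 5.5 per unit; sellers gain 3.5 per unit

Pre-subsidy: 196.5 - 3.5p = -46.5 + 5.5p gives p* = 27, q* = 102.
With the subsidy, sellers receive ps = pb + 9 for each unit, where pb is the price buyers pay.
Supply in terms of pb becomes qs = -46.5 + 5.5(pb + 9) = 3 + 5.5pb. Setting this equal to demand: 196.5 - 3.5pb = 3 + 5.5pb, so pb = 21.5.
Sellers receive ps = 21.5 + 9 = 30.5; q' = 196.5 − 3.5·21.5 = 121.25.
Buyers' price falls by p* − pb = 27 − 21.5 = 5.5; sellers' price rises by ps − p* = 30.5 − 27 = 3.5.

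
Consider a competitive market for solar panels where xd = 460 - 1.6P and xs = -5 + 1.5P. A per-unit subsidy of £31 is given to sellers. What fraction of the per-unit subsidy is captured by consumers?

Pre-subsidy: 460 - 1.6P = -5 + 1.5P gives P* = 150, x* = 220.
With the subsidy, sellers receive Ps = Pb + 31 for each unit, where Pb is the price buyers pay.
Supply in terms of Pb becomes xs = -5 + 1.5(Pb + 31) = 41.5 + 1.5Pb. Setting this equal to demand: 460 - 1.6Pb = 41.5 + 1.5Pb, so Pb = 135.
Sellers receive Ps = 135 + 31 = 166; x' = 460 − 1.6·135 = 244.
Buyers' price falls by P* − Pb = 150 − 135 = 15; sellers' price rises by Ps − P* = 166 − 150 = 16.
So consumers capture 15/31 = 15/31 of each unit of subsidy.

Consumer share = 15/31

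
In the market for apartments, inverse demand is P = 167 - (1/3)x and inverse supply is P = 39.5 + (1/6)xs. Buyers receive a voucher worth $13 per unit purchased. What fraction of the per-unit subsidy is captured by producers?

Pre-subsidy: 167 - (1/3)x = 39.5 + (1/6)x gives x* = 255 and P* = 82.
With the rebate, buyers effectively pay Pb = Ps − 13, where Ps is the price sellers receive.
On the curves, Pb = 167 - (1/3)x and Ps = 39.5 + (1/6)x; the wedge Ps − Pb = 13 gives 39.5 + (1/6)x − (167 - (1/3)x) = 13, so x' = 281.
Then Pb = 167 − (1/3)·281 = 220/3 and Ps = 39.5 + (1/6)·281 = 259/3.
Buyers' price falls by P* − Pb = 82 − 220/3 = 26/3; sellers' price rises by Ps − P* = 259/3 − 82 = 13/3.
So producers capture (13/3)/13 = 1/3 of each unit of subsidy.

Producer share = 1/3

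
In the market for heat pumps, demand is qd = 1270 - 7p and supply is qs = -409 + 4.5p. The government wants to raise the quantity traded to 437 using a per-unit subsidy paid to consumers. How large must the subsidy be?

Required subsidy s = 69 per unit

At q = 437, invert demand for the buyer price: pb = (1270 − 437)/7 = 119; invert supply for the seller price: ps = (437 − (-409))/4.5 = 188.
The subsidy must fill the gap: s = ps − pb = 188 − 119 = 69.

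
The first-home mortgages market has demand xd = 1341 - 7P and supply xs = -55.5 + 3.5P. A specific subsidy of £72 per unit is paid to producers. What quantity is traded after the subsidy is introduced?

Pre-subsidy: 1341 - 7P = -55.5 + 3.5P gives P* = 133, x* = 410.
With the subsidy, sellers receive Ps = Pb + 72 for each unit, where Pb is the price buyers pay.
Supply in terms of Pb becomes xs = -55.5 + 3.5(Pb + 72) = 196.5 + 3.5Pb. Setting this equal to demand: 1341 - 7Pb = 196.5 + 3.5Pb, so Pb = 109.
Sellers receive Ps = 109 + 72 = 181; x' = 1341 − 7·109 = 578.

x' = 578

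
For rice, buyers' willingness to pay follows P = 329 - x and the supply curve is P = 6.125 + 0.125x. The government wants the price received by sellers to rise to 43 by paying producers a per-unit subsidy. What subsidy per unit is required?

Required subsidy s = 9 per unit

At a seller price of 43, quantity supplied is -49 + 8·43 = 295.
Buyers absorb 295 only when they pay Pb = 329 − 1·295 = 34.
s = Ps − Pb = 43 − 34 = 9.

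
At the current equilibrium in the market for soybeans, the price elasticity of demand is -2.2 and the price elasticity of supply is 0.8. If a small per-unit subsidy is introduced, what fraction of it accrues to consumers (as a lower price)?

For a small subsidy around the equilibrium, the benefit split depends on the relative slopes, which at a point are proportional to the elasticities.
Buyer share = εs/(εs + |εd|) = 0.8/(0.8 + 2.2) = 4/15; seller share = |εd|/(εs + |εd|) = 11/15.

Consumer share = 4/15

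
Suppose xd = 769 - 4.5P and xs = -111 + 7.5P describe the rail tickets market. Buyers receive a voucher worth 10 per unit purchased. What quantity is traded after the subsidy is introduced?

Pre-subsidy: 769 - 4.5P = -111 + 7.5P gives P* = 220/3, x* = 439.
With the rebate, buyers effectively pay Pb = Ps − 10, where Ps is the price sellers receive.
Demand in terms of Ps becomes xd = 769 − 4.5(Ps − 10) = 814 - 4.5Ps. Setting this equal to supply: 814 - 4.5Ps = -111 + 7.5Ps, so Ps = 925/12.
Buyers pay Pb = 925/12 − 10 = 805/12; x' = -111 + 7.5·(925/12) = 467.125.

x' = 467.125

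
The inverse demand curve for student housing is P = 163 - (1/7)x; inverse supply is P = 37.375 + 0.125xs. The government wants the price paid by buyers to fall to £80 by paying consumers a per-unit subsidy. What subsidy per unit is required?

At a buyer price of 80, quantity demanded is 1141 − 7·80 = 581.
Sellers supply 581 only when they receive Ps = 37.375 + 0.125·581 = 110.
s = Ps − Pb = 110 − 80 = 30.

Required subsidy s = £30 per unit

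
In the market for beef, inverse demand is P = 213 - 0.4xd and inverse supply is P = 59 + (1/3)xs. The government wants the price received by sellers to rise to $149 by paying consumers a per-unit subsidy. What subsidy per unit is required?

At a seller price of 149, quantity supplied is -177 + 3·149 = 270.
Buyers absorb 270 only when they pay Pb = 213 − 0.4·270 = 105.
s = Ps − Pb = 149 − 105 = 44.

Required subsidy s = $44 per unit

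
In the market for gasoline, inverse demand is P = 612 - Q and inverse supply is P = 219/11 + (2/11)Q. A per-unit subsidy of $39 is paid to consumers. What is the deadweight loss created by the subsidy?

Pre-subsidy: 612 - Q = 219/11 + (2/11)Q gives Q* = 501 and P* = 111.
With the rebate, buyers effectively pay Pb = Ps − 39, where Ps is the price sellers receive.
On the curves, Pb = 612 - Q and Ps = 219/11 + (2/11)Q; the wedge Ps − Pb = 39 gives 219/11 + (2/11)Q − (612 - Q) = 39, so Q' = 534.
Then Pb = 612 − 1·534 = 78 and Ps = 219/11 + (2/11)·534 = 117.
The subsidy expands output by 534 − 501 = 33 past the efficient level; on those units the gap between marginal cost and willingness to pay runs from 0 up to 39.
DWL = ½ × 39 × 33 = 643.5.

Deadweight loss = $643.5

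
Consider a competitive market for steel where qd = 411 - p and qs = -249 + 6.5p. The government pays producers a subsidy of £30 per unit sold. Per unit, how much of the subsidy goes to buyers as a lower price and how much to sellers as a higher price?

Buyers gain £26 per unit; sellers gain £4 per unit

Pre-subsidy: 411 - p = -249 + 6.5p gives p* = 88, q* = 323.
With the subsidy, sellers receive ps = pb + 30 for each unit, where pb is the price buyers pay.
Supply in terms of pb becomes qs = -249 + 6.5(pb + 30) = -54 + 6.5pb. Setting this equal to demand: 411 - pb = -54 + 6.5pb, so pb = 62.
Sellers receive ps = 62 + 30 = 92; q' = 411 − 1·62 = 349.
Buyers' price falls by p* − pb = 88 − 62 = 26; sellers' price rises by ps − p* = 92 − 88 = 4.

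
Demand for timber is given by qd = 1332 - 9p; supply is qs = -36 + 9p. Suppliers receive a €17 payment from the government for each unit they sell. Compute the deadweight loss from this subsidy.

Deadweight loss = €650.25

Pre-subsidy: 1332 - 9p = -36 + 9p gives p* = 76, q* = 648.
With the subsidy, sellers receive ps = pb + 17 for each unit, where pb is the price buyers pay.
Supply in terms of pb becomes qs = -36 + 9(pb + 17) = 117 + 9pb. Setting this equal to demand: 1332 - 9pb = 117 + 9pb, so pb = 67.5.
Sellers receive ps = 67.5 + 17 = 84.5; q' = 1332 − 9·67.5 = 724.5.
The subsidy expands output by 724.5 − 648 = 76.5 past the efficient level; on those units the gap between marginal cost and willingness to pay runs from 0 up to 17.
DWL = ½ × 17 × 76.5 = 650.25.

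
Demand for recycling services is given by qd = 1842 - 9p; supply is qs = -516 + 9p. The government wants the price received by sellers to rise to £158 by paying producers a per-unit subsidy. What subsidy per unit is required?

At a seller price of 158, quantity supplied is -516 + 9·158 = 906.
Buyers absorb 906 only when they pay pb with 1842 − 9·pb = 906, i.e. pb = 104.
s = ps − pb = 158 − 104 = 54.

Required subsidy s = £54 per unit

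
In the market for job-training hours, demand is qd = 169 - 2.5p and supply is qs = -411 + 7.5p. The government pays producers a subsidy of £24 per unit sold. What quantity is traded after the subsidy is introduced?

Pre-subsidy: 169 - 2.5p = -411 + 7.5p gives p* = 58, q* = 24.
With the subsidy, sellers receive ps = pb + 24 for each unit, where pb is the price buyers pay.
Supply in terms of pb becomes qs = -411 + 7.5(pb + 24) = -231 + 7.5pb. Setting this equal to demand: 169 - 2.5pb = -231 + 7.5pb, so pb = 40.
Sellers receive ps = 40 + 24 = 64; q' = 169 − 2.5·40 = 69.

q' = 69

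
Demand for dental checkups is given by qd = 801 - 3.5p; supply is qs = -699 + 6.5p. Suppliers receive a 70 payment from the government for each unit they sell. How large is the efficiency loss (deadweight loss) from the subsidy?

Deadweight loss = 5573.75

Pre-subsidy: 801 - 3.5p = -699 + 6.5p gives p* = 150, q* = 276.
With the subsidy, sellers receive ps = pb + 70 for each unit, where pb is the price buyers pay.
Supply in terms of pb becomes qs = -699 + 6.5(pb + 70) = -244 + 6.5pb. Setting this equal to demand: 801 - 3.5pb = -244 + 6.5pb, so pb = 104.5.
Sellers receive ps = 104.5 + 70 = 174.5; q' = 801 − 3.5·104.5 = 435.25.
The subsidy expands output by 435.25 − 276 = 159.25 past the efficient level; on those units the gap between marginal cost and willingness to pay runs from 0 up to 70.
DWL = ½ × 70 × 159.25 = 5573.75.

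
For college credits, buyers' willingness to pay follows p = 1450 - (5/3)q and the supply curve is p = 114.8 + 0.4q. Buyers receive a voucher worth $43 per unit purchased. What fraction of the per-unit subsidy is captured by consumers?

Consumer share = 25/31

Pre-subsidy: 1450 - (5/3)q = 114.8 + 0.4q gives q* = 20028/31 and p* = 11570/31.
With the rebate, buyers effectively pay pb = ps − 43, where ps is the price sellers receive.
On the curves, pb = 1450 - (5/3)q and ps = 114.8 + 0.4q; the wedge ps − pb = 43 gives 114.8 + 0.4q − (1450 - (5/3)q) = 43, so q' = 20673/31.
Then pb = 1450 − (5/3)·(20673/31) = 10495/31 and ps = 114.8 + 0.4·(20673/31) = 11828/31.
Buyers' price falls by p* − pb = 11570/31 − 10495/31 = 1075/31; sellers' price rises by ps − p* = 11828/31 − 11570/31 = 258/31.
So consumers capture (1075/31)/43 = 25/31 of each unit of subsidy.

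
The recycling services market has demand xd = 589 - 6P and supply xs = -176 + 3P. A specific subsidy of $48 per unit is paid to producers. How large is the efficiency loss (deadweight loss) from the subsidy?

Pre-subsidy: 589 - 6P = -176 + 3P gives P* = 85, x* = 79.
With the subsidy, sellers receive Ps = Pb + 48 for each unit, where Pb is the price buyers pay.
Supply in terms of Pb becomes xs = -176 + 3(Pb + 48) = -32 + 3Pb. Setting this equal to demand: 589 - 6Pb = -32 + 3Pb, so Pb = 69.
Sellers receive Ps = 69 + 48 = 117; x' = 589 − 6·69 = 175.
The subsidy expands output by 175 − 79 = 96 past the efficient level; on those units the gap between marginal cost and willingness to pay runs from 0 up to 48.
DWL = ½ × 48 × 96 = 2304.

Deadweight loss = $2304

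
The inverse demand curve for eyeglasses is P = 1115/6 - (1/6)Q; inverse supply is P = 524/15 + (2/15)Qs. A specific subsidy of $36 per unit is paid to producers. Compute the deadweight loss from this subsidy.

Pre-subsidy: 1115/6 - (1/6)Q = 524/15 + (2/15)Q gives Q* = 503 and P* = 102.
With the subsidy, sellers receive Ps = Pb + 36 for each unit, where Pb is the price buyers pay.
On the curves, Pb = 1115/6 - (1/6)Q and Ps = 524/15 + (2/15)Q; the wedge Ps − Pb = 36 gives 524/15 + (2/15)Q − (1115/6 - (1/6)Q) = 36, so Q' = 623.
Then Pb = 1115/6 − (1/6)·623 = 82 and Ps = 524/15 + (2/15)·623 = 118.
The subsidy expands output by 623 − 503 = 120 past the efficient level; on those units the gap between marginal cost and willingness to pay runs from 0 up to 36.
DWL = ½ × 36 × 120 = 2160.

Deadweight loss = $2160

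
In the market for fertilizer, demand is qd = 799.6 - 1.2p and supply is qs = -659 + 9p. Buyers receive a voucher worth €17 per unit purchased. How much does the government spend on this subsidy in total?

Pre-subsidy: 799.6 - 1.2p = -659 + 9p gives p* = 143, q* = 628.
With the rebate, buyers effectively pay pb = ps − 17, where ps is the price sellers receive.
Demand in terms of ps becomes qd = 799.6 − 1.2(ps − 17) = 820 - 1.2ps. Setting this equal to supply: 820 - 1.2ps = -659 + 9ps, so ps = 145.
Buyers pay pb = 145 − 17 = 128; q' = -659 + 9·145 = 646.
Government outlay = subsidy × quantity = 17 × 646 = 10982.

Government cost = €10982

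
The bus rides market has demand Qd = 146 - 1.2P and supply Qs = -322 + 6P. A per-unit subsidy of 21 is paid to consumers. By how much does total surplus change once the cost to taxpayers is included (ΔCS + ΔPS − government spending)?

Pre-subsidy: 146 - 1.2P = -322 + 6P gives P* = 65, Q* = 68.
With the rebate, buyers effectively pay Pb = Ps − 21, where Ps is the price sellers receive.
Demand in terms of Ps becomes Qd = 146 − 1.2(Ps − 21) = 171.2 - 1.2Ps. Setting this equal to supply: 171.2 - 1.2Ps = -322 + 6Ps, so Ps = 68.5.
Buyers pay Pb = 68.5 − 21 = 47.5; Q' = -322 + 6·68.5 = 89.
ΔCS = ½(68 + 89)(65 − 47.5) = 1373.75; ΔPS = ½(68 + 89)(68.5 − 65) = 274.75.
Government spending = 21 × 89 = 1869.
Net change = 1373.75 + 274.75 − 1869 = -220.5. The loss equals the DWL triangle ½·21·21.

Net change in total surplus = -220.5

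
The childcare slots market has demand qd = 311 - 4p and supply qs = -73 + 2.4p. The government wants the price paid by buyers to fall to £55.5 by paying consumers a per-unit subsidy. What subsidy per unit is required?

At a buyer price of 55.5, quantity demanded is 311 − 4·55.5 = 89.
Sellers supply 89 only when they receive ps with -73 + 2.4·ps = 89, i.e. ps = 67.5.
s = ps − pb = 67.5 − 55.5 = 12.

Required subsidy s = £12 per unit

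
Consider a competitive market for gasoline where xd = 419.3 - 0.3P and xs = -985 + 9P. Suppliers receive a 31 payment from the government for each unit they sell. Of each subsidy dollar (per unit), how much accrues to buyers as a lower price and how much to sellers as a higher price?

Buyers gain 30 per unit; sellers gain 1 per unit

Pre-subsidy: 419.3 - 0.3P = -985 + 9P gives P* = 151, x* = 374.
With the subsidy, sellers receive Ps = Pb + 31 for each unit, where Pb is the price buyers pay.
Supply in terms of Pb becomes xs = -985 + 9(Pb + 31) = -706 + 9Pb. Setting this equal to demand: 419.3 - 0.3Pb = -706 + 9Pb, so Pb = 121.
Sellers receive Ps = 121 + 31 = 152; x' = 419.3 − 0.3·121 = 383.
Buyers' price falls by P* − Pb = 151 − 121 = 30; sellers' price rises by Ps − P* = 152 − 151 = 1.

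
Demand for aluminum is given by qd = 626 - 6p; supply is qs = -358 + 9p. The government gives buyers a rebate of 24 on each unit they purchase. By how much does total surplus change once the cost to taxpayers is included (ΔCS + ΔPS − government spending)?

Net change in total surplus = -1036.8

Pre-subsidy: 626 - 6p = -358 + 9p gives p* = 65.6, q* = 232.4.
With the rebate, buyers effectively pay pb = ps − 24, where ps is the price sellers receive.
Demand in terms of ps becomes qd = 626 − 6(ps − 24) = 770 - 6ps. Setting this equal to supply: 770 - 6ps = -358 + 9ps, so ps = 75.2.
Buyers pay pb = 75.2 − 24 = 51.2; q' = -358 + 9·75.2 = 318.8.
ΔCS = ½(232.4 + 318.8)(65.6 − 51.2) = 3968.64; ΔPS = ½(232.4 + 318.8)(75.2 − 65.6) = 2645.76.
Government spending = 24 × 318.8 = 7651.2.
Net change = 3968.64 + 2645.76 − 7651.2 = -1036.8. The loss equals the DWL triangle ½·24·86.4.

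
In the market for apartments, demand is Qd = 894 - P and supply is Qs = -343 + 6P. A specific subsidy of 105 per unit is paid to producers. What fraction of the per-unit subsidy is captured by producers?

Producer share = 1/7

Pre-subsidy: 894 - P = -343 + 6P gives P* = 1237/7, Q* = 5021/7.
With the subsidy, sellers receive Ps = Pb + 105 for each unit, where Pb is the price buyers pay.
Supply in terms of Pb becomes Qs = -343 + 6(Pb + 105) = 287 + 6Pb. Setting this equal to demand: 894 - Pb = 287 + 6Pb, so Pb = 607/7.
Sellers receive Ps = 607/7 + 105 = 1342/7; Q' = 894 − 1·(607/7) = 5651/7.
Buyers' price falls by P* − Pb = 1237/7 − 607/7 = 90; sellers' price rises by Ps − P* = 1342/7 − 1237/7 = 15.
So producers capture 15/105 = 1/7 of each unit of subsidy.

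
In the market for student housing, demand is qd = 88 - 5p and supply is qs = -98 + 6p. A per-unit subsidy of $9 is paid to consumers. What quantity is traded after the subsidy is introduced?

Pre-subsidy: 88 - 5p = -98 + 6p gives p* = 186/11, q* = 38/11.
With the rebate, buyers effectively pay pb = ps − 9, where ps is the price sellers receive.
Demand in terms of ps becomes qd = 88 − 5(ps − 9) = 133 - 5ps. Setting this equal to supply: 133 - 5ps = -98 + 6ps, so ps = 21.
Buyers pay pb = 21 − 9 = 12; q' = -98 + 6·21 = 28.

q' = 28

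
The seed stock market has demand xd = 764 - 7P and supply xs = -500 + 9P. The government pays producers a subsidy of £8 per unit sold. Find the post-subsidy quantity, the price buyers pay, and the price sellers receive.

Pre-subsidy: 764 - 7P = -500 + 9P gives P* = 79, x* = 211.
With the subsidy, sellers receive Ps = Pb + 8 for each unit, where Pb is the price buyers pay.
Supply in terms of Pb becomes xs = -500 + 9(Pb + 8) = -428 + 9Pb. Setting this equal to demand: 764 - 7Pb = -428 + 9Pb, so Pb = 74.5.
Sellers receive Ps = 74.5 + 8 = 82.5; x' = 764 − 7·74.5 = 242.5.

x' = 242.5; buyers pay £74.5; sellers receive £82.5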